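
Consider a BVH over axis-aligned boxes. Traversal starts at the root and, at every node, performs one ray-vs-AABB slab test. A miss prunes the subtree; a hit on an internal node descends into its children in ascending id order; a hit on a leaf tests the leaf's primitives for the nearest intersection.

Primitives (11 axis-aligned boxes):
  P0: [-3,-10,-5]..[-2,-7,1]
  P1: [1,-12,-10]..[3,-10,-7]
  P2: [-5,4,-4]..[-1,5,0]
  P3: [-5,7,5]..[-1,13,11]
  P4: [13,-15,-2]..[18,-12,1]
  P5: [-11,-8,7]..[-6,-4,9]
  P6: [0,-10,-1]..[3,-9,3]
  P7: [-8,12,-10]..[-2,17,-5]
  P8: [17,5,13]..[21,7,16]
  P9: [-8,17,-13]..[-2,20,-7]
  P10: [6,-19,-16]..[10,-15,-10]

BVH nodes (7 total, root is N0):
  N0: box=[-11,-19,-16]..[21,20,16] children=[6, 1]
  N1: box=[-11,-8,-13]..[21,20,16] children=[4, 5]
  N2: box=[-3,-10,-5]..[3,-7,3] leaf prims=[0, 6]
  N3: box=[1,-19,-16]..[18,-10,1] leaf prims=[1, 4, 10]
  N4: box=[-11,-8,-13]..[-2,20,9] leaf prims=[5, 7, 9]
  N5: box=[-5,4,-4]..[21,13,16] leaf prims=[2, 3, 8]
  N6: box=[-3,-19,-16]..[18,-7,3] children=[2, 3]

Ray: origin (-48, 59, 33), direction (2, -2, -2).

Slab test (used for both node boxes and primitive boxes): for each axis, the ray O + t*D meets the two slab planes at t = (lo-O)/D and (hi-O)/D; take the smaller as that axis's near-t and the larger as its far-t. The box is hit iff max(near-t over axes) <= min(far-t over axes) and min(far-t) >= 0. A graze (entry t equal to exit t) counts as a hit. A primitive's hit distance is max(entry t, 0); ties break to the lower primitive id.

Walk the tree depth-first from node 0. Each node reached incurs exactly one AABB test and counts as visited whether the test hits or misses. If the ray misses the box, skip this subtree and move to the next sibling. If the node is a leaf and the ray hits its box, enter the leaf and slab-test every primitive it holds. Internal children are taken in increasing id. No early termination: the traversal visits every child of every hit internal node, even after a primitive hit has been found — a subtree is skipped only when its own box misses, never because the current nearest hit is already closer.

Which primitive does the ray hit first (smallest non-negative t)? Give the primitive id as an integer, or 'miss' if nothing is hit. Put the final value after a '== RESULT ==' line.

Traverse from the root:
N0 x:[37/2,69/2] y:[39/2,39] z:[17/2,49/2] -> hit [39/2,49/2], descend [1, 6]
  N1 x:[37/2,69/2] y:[39/2,67/2] z:[17/2,23] -> hit [39/2,23], descend [4, 5]
    N4 x:[37/2,23] y:[39/2,67/2] z:[12,23] -> hit [39/2,23] leaf, test {P5(miss), P7@t=21, P9@t=20}
    N5 x:[43/2,69/2] y:[23,55/2] z:[17/2,37/2] -> miss, prune
  N6 x:[45/2,33] y:[33,39] z:[15,49/2] -> miss, prune

Visited [0, 1, 4, 5, 6]. Tests: 5 box, 1 leaf. Nearest: P9.

== RESULT ==
9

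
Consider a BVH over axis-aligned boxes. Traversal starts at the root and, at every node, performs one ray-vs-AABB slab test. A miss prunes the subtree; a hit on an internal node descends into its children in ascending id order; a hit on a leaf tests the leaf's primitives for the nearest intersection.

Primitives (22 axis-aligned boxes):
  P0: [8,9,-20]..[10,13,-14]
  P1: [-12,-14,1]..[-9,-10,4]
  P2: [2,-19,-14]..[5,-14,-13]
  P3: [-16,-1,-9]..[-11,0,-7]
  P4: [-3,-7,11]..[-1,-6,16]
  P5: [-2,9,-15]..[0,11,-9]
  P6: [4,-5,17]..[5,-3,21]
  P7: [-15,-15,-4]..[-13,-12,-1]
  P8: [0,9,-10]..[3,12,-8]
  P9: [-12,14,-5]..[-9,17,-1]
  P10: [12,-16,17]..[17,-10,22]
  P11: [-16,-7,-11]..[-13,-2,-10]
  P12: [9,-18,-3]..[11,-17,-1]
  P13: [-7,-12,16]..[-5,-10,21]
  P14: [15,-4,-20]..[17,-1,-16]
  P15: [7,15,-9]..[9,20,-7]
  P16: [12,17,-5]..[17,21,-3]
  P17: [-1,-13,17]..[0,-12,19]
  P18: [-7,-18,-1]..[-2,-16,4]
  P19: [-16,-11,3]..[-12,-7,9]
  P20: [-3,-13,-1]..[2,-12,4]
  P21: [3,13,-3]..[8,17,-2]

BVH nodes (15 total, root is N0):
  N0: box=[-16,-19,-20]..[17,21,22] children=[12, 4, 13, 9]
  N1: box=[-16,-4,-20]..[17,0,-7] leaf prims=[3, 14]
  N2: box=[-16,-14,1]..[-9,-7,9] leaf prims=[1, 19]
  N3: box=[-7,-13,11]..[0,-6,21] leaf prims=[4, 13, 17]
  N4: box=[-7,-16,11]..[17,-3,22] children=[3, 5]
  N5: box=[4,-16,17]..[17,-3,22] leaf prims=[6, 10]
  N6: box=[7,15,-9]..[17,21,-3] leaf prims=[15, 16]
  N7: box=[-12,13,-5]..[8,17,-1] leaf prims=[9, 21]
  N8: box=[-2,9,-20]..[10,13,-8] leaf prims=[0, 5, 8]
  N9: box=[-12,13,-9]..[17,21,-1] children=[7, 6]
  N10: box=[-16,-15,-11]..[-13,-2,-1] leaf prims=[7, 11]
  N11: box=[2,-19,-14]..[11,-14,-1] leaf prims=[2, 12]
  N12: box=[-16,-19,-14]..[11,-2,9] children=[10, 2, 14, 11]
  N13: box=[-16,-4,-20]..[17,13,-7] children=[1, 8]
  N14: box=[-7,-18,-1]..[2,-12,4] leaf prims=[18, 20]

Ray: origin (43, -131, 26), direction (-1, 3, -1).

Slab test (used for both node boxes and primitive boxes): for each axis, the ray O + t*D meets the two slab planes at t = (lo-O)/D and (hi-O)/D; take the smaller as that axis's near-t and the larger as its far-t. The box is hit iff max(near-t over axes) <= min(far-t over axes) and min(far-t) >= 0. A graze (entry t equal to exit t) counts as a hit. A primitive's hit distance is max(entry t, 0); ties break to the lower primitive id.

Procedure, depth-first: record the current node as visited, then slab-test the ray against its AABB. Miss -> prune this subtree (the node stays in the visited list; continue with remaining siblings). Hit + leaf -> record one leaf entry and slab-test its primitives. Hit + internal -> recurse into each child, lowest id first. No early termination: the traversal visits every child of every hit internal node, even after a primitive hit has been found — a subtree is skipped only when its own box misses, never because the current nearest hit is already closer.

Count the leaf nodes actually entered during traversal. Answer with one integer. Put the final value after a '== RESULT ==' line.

Trace the traversal:
N0 x:[26,59] y:[112/3,152/3] z:[4,46] -> hit [112/3,46], descend [4, 9, 12, 13]
  N4 x:[26,50] y:[115/3,128/3] z:[4,15] -> miss, prune
  N9 x:[26,55] y:[48,152/3] z:[27,35] -> miss, prune
  N12 x:[32,59] y:[112/3,43] z:[17,40] -> hit [112/3,40], descend [2, 10, 11, 14]
    N2 x:[52,59] y:[39,124/3] z:[17,25] -> miss, prune
    N10 x:[56,59] y:[116/3,43] z:[27,37] -> miss, prune
    N11 x:[32,41] y:[112/3,39] z:[27,40] -> hit [112/3,39] leaf, test {P2@t=39, P12(miss)}
    N14 x:[41,50] y:[113/3,119/3] z:[22,27] -> miss, prune
  N13 x:[26,59] y:[127/3,48] z:[33,46] -> hit [127/3,46], descend [1, 8]
    N1 x:[26,59] y:[127/3,131/3] z:[33,46] -> hit [127/3,131/3] leaf, test {P3(miss), P14(miss)}
    N8 x:[33,45] y:[140/3,48] z:[34,46] -> miss, prune

Visited [0, 4, 9, 12, 2, 10, 11, 14, 13, 1, 8]. Tests: 11 box, 2 leaf. Nearest: P2.

== RESULT ==
2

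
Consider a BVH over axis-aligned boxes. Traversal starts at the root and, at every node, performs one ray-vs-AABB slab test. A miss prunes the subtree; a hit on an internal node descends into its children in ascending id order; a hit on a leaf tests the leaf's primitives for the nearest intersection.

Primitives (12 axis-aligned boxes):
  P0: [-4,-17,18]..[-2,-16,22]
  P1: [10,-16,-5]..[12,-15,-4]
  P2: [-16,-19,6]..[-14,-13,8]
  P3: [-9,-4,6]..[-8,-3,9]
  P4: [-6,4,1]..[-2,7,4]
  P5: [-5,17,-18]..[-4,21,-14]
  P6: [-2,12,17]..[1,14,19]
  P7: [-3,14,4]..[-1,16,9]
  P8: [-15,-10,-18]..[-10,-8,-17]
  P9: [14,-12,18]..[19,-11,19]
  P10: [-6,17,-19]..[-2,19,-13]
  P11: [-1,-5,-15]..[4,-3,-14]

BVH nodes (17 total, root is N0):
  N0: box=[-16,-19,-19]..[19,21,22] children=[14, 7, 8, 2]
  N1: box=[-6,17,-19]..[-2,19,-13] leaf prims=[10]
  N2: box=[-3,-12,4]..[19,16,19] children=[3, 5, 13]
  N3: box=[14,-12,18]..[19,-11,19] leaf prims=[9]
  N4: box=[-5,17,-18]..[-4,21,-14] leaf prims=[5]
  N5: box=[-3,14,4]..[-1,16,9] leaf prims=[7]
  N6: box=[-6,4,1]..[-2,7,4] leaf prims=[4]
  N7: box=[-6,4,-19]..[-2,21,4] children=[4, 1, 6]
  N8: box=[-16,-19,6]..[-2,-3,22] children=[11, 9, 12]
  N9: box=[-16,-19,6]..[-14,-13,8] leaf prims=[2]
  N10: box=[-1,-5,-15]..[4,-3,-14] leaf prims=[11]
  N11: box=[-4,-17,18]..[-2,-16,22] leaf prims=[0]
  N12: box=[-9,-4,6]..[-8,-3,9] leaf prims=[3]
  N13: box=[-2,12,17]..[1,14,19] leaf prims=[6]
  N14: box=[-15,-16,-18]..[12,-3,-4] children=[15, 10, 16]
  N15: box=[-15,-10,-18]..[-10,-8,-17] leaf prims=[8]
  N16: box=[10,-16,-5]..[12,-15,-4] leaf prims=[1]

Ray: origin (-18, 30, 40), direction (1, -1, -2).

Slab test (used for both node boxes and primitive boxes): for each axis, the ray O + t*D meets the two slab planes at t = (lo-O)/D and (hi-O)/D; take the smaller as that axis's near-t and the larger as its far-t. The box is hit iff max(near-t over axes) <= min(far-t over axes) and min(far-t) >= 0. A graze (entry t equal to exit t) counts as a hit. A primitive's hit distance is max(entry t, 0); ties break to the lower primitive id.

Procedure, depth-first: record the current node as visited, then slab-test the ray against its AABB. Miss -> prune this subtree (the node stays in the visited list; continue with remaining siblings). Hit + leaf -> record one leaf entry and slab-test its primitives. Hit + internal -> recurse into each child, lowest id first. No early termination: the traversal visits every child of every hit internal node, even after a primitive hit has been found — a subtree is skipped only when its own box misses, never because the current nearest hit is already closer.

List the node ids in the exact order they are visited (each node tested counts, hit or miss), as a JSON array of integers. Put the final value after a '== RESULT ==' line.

Walk:
N0 x:[2,37] y:[9,49] z:[9,59/2] -> hit [9,59/2], descend [2, 7, 8, 14]
  N2 x:[15,37] y:[14,42] z:[21/2,18] -> hit [15,18], descend [3, 5, 13]
    N3 x:[32,37] y:[41,42] z:[21/2,11] -> miss, prune
    N5 x:[15,17] y:[14,16] z:[31/2,18] -> hit [31/2,16] leaf, test {P7@t=31/2}
    N13 x:[16,19] y:[16,18] z:[21/2,23/2] -> miss, prune
  N7 x:[12,16] y:[9,26] z:[18,59/2] -> miss, prune
  N8 x:[2,16] y:[33,49] z:[9,17] -> miss, prune
  N14 x:[3,30] y:[33,46] z:[22,29] -> miss, prune

8 AABB tests over nodes [0, 2, 3, 5, 13, 7, 8, 14]; 1 leaf entered; closest P7.

== RESULT ==
[0, 2, 3, 5, 13, 7, 8, 14]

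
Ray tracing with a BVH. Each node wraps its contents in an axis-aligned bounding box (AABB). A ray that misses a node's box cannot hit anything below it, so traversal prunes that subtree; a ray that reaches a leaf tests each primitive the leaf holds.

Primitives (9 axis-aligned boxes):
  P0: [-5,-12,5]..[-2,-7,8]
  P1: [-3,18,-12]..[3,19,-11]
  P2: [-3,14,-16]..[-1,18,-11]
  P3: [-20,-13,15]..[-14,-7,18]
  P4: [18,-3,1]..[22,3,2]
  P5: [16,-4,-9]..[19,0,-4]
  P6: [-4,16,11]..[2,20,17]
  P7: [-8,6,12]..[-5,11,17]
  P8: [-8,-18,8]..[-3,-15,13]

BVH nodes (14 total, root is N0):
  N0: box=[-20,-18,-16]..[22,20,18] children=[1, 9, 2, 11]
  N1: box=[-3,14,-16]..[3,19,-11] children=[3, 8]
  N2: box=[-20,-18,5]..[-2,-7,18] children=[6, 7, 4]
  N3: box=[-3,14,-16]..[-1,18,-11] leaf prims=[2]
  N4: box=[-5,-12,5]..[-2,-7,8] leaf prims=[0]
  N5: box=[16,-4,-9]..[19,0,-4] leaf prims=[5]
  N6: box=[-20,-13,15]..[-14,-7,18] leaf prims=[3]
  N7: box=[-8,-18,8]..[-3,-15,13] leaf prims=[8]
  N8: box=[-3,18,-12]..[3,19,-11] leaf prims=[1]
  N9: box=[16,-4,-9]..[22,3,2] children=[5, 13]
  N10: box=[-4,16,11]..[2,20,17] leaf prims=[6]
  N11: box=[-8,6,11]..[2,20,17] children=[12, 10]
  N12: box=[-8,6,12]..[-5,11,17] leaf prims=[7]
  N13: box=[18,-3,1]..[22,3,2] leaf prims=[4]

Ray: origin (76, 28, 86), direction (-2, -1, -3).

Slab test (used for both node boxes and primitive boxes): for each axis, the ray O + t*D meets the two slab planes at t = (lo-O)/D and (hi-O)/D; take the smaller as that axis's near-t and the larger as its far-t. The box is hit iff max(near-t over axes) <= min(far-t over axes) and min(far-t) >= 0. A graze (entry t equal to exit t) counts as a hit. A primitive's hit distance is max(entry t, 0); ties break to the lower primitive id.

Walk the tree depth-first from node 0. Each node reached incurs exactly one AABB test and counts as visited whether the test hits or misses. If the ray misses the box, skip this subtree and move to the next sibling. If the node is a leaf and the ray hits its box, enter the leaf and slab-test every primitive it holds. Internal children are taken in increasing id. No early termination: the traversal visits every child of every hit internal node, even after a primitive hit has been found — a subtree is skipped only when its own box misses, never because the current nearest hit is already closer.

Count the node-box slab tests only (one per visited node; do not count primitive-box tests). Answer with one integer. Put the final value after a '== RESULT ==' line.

Traverse from the root:
N0 x:[27,48] y:[8,46] z:[68/3,34] -> hit [27,34], descend [1, 2, 9, 11]
  N1 x:[73/2,79/2] y:[9,14] z:[97/3,34] -> miss, prune
  N2 x:[39,48] y:[35,46] z:[68/3,27] -> miss, prune
  N9 x:[27,30] y:[25,32] z:[28,95/3] -> hit [28,30], descend [5, 13]
    N5 x:[57/2,30] y:[28,32] z:[30,95/3] -> hit [30,30] leaf, test {P5@t=30}
    N13 x:[27,29] y:[25,31] z:[28,85/3] -> hit [28,85/3] leaf, test {P4@t=28}
  N11 x:[37,42] y:[8,22] z:[23,25] -> miss, prune

Summary -> nodes [0, 1, 2, 9, 5, 13, 11]; box-tests=7; leaf-entries=2; first=P4

== RESULT ==
7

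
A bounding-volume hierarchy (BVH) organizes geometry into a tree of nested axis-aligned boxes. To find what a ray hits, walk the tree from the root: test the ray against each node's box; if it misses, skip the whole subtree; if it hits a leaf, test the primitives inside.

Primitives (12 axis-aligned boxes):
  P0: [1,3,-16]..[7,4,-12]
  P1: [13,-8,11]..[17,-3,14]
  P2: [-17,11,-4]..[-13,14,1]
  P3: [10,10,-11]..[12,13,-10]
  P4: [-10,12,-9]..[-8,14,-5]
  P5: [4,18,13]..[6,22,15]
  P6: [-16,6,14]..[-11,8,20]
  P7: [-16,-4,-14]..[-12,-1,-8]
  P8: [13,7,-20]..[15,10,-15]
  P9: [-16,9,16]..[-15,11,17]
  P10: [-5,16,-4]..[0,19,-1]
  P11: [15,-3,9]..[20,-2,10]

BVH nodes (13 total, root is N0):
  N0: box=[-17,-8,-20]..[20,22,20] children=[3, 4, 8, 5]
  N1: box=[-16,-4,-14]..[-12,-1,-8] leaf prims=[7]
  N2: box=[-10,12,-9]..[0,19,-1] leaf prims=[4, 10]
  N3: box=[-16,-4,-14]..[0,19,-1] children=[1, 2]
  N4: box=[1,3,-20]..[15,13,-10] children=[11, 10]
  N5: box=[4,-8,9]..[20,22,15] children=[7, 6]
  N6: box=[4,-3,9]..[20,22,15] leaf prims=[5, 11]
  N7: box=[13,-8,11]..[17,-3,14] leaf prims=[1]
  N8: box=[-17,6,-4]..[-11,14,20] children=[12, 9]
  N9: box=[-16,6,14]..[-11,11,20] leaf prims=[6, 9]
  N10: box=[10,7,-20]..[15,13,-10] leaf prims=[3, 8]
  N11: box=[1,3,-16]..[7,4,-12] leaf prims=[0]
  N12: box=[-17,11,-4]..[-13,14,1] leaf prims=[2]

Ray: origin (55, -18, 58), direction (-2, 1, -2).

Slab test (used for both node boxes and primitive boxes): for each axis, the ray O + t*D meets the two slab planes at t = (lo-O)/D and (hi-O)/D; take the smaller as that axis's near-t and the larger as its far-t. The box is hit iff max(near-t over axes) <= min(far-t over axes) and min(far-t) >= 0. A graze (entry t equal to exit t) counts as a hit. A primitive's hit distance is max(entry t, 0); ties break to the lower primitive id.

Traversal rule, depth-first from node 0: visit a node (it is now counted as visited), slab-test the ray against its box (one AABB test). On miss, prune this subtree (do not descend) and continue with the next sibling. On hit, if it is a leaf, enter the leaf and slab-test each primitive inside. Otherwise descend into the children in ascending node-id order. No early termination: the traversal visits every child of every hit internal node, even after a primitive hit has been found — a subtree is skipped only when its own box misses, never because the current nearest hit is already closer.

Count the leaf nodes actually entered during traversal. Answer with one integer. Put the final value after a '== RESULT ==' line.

Walk:
N0 x:[35/2,36] y:[10,40] z:[19,39] -> hit [19,36], descend [3, 4, 5, 8]
  N3 x:[55/2,71/2] y:[14,37] z:[59/2,36] -> hit [59/2,71/2], descend [1, 2]
    N1 x:[67/2,71/2] y:[14,17] z:[33,36] -> miss, prune
    N2 x:[55/2,65/2] y:[30,37] z:[59/2,67/2] -> hit [30,65/2] leaf, test {P4@t=63/2, P10(miss)}
  N4 x:[20,27] y:[21,31] z:[34,39] -> miss, prune
  N5 x:[35/2,51/2] y:[10,40] z:[43/2,49/2] -> hit [43/2,49/2], descend [6, 7]
    N6 x:[35/2,51/2] y:[15,40] z:[43/2,49/2] -> hit [43/2,49/2] leaf, test {P5(miss), P11(miss)}
    N7 x:[19,21] y:[10,15] z:[22,47/2] -> miss, prune
  N8 x:[33,36] y:[24,32] z:[19,31] -> miss, prune

Summary -> nodes [0, 3, 1, 2, 4, 5, 6, 7, 8]; box-tests=9; leaf-entries=2; first=P4

== RESULT ==
2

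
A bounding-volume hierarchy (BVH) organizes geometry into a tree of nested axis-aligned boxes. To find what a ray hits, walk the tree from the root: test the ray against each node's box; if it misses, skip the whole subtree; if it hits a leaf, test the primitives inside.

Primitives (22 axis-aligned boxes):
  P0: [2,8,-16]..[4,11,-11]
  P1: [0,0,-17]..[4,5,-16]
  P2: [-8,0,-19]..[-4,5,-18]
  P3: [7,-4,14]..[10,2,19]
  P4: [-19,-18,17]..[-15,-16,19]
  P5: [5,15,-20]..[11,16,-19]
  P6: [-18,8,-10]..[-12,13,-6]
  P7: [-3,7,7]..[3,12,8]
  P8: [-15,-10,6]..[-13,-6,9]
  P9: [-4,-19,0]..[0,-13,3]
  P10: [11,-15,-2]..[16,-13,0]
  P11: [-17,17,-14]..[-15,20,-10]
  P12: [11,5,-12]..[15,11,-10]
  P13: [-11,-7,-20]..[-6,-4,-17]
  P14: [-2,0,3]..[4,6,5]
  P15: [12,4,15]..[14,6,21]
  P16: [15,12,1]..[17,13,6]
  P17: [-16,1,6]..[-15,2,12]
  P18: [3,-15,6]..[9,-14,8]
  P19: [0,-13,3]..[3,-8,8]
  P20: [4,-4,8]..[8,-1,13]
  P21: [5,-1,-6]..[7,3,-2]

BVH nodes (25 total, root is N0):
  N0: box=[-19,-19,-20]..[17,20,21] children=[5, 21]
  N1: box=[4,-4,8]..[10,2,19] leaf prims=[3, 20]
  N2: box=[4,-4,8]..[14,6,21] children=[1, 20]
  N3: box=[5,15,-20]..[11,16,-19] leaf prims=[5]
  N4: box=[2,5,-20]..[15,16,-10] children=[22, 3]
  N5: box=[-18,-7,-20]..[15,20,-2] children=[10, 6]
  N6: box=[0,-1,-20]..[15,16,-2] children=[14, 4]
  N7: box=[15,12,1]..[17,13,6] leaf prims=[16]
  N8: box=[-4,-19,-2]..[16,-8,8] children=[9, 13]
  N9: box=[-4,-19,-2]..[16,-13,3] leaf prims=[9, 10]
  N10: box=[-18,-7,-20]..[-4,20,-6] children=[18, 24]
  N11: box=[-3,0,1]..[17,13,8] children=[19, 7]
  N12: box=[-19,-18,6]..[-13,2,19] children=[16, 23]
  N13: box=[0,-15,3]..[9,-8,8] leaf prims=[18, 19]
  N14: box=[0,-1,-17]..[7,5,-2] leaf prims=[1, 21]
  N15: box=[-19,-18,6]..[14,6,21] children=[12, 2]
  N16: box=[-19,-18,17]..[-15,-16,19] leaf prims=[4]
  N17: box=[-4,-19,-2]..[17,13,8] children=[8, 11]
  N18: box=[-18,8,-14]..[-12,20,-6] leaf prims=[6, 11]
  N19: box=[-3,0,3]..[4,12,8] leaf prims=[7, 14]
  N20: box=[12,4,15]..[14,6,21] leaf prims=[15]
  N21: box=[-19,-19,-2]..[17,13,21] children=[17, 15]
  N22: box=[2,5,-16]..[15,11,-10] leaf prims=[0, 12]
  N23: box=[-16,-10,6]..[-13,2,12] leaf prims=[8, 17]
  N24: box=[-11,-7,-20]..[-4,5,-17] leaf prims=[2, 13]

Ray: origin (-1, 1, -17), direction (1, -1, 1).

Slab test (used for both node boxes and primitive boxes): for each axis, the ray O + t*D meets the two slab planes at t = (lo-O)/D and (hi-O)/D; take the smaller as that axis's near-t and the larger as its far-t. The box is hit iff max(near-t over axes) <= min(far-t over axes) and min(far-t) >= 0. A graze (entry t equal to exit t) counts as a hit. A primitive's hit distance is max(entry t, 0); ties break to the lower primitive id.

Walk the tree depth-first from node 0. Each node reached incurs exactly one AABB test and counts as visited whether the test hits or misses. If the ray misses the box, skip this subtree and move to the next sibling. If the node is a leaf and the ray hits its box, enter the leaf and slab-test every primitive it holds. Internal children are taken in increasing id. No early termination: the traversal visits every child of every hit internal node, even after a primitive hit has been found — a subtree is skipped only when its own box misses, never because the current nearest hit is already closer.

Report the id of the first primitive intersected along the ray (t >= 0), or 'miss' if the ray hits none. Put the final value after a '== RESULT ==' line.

Walk:
N0 x:[-18,18] y:[-19,20] z:[-3,38] -> hit [-3,18], descend [5, 21]
  N5 x:[-17,16] y:[-19,8] z:[-3,15] -> hit [-3,8], descend [6, 10]
    N6 x:[1,16] y:[-15,2] z:[-3,15] -> hit [1,2], descend [4, 14]
      N4 x:[3,16] y:[-15,-4] z:[-3,7] -> miss, prune
      N14 x:[1,8] y:[-4,2] z:[0,15] -> hit [1,2] leaf, test {P1@t=1, P21(miss)}
    N10 x:[-17,-3] y:[-19,8] z:[-3,11] -> miss, prune
  N21 x:[-18,18] y:[-12,20] z:[15,38] -> hit [15,18], descend [15, 17]
    N15 x:[-18,15] y:[-5,19] z:[23,38] -> miss, prune
    N17 x:[-3,18] y:[-12,20] z:[15,25] -> hit [15,18], descend [8, 11]
      N8 x:[-3,17] y:[9,20] z:[15,25] -> hit [15,17], descend [9, 13]
        N9 x:[-3,17] y:[14,20] z:[15,20] -> hit [15,17] leaf, test {P9(miss), P10@t=15}
        N13 x:[1,10] y:[9,16] z:[20,25] -> miss, prune
      N11 x:[-2,18] y:[-12,1] z:[18,25] -> miss, prune

order=[0, 5, 6, 4, 14, 10, 21, 15, 17, 8, 9, 13, 11]  |boxes|=13  |leaves|=2  hit=P1

== RESULT ==
1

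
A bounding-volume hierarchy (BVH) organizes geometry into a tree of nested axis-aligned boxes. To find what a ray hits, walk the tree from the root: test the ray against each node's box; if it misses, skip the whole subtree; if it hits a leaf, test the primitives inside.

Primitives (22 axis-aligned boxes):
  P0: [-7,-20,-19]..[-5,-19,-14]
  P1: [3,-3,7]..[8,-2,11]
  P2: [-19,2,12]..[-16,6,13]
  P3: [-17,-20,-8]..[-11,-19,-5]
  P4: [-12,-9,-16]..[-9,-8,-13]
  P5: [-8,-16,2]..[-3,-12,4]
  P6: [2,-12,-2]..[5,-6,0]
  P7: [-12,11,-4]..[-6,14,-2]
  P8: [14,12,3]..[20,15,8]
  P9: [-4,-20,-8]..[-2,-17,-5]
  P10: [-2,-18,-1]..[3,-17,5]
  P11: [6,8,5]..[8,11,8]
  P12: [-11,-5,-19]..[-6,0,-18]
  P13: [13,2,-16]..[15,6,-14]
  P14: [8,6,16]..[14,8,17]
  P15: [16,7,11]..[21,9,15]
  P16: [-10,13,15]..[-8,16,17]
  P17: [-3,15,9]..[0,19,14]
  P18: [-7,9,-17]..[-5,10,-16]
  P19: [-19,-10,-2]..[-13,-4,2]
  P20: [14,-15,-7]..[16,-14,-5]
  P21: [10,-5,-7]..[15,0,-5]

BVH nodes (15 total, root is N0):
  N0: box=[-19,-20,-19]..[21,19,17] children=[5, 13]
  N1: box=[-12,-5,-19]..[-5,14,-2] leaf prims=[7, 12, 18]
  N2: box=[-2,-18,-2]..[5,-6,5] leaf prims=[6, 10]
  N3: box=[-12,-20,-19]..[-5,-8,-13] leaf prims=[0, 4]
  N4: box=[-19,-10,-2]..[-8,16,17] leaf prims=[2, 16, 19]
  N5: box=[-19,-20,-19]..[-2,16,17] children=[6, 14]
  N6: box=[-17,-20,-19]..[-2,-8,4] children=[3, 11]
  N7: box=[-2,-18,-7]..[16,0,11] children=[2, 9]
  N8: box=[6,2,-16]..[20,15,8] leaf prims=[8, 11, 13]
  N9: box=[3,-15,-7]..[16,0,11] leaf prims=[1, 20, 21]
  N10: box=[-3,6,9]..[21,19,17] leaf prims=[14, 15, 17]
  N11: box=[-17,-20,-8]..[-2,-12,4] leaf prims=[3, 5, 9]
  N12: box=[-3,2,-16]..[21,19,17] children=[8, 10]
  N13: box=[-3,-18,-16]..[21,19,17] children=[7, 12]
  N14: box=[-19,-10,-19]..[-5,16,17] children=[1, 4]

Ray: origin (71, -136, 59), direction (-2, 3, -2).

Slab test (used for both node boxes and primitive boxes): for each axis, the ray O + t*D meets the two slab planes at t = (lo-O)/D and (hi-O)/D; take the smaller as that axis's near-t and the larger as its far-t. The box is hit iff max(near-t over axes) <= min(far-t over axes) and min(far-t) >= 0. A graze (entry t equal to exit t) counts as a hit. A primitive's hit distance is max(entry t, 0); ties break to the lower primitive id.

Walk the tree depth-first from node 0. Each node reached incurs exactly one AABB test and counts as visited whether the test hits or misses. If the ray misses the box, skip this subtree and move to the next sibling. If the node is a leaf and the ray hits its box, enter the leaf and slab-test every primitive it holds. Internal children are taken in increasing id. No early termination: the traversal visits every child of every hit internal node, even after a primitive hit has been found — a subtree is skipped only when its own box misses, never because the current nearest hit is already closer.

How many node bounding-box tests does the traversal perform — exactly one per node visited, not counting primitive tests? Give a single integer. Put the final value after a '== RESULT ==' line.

Traverse from the root:
N0 x:[25,45] y:[116/3,155/3] z:[21,39] -> hit [116/3,39], descend [5, 13]
  N5 x:[73/2,45] y:[116/3,152/3] z:[21,39] -> hit [116/3,39], descend [6, 14]
    N6 x:[73/2,44] y:[116/3,128/3] z:[55/2,39] -> hit [116/3,39], descend [3, 11]
      N3 x:[38,83/2] y:[116/3,128/3] z:[36,39] -> hit [116/3,39] leaf, test {P0@t=116/3, P4(miss)}
      N11 x:[73/2,44] y:[116/3,124/3] z:[55/2,67/2] -> miss, prune
    N14 x:[38,45] y:[42,152/3] z:[21,39] -> miss, prune
  N13 x:[25,37] y:[118/3,155/3] z:[21,75/2] -> miss, prune

Visited [0, 5, 6, 3, 11, 14, 13]. Tests: 7 box, 1 leaf. Nearest: P0.

== RESULT ==
7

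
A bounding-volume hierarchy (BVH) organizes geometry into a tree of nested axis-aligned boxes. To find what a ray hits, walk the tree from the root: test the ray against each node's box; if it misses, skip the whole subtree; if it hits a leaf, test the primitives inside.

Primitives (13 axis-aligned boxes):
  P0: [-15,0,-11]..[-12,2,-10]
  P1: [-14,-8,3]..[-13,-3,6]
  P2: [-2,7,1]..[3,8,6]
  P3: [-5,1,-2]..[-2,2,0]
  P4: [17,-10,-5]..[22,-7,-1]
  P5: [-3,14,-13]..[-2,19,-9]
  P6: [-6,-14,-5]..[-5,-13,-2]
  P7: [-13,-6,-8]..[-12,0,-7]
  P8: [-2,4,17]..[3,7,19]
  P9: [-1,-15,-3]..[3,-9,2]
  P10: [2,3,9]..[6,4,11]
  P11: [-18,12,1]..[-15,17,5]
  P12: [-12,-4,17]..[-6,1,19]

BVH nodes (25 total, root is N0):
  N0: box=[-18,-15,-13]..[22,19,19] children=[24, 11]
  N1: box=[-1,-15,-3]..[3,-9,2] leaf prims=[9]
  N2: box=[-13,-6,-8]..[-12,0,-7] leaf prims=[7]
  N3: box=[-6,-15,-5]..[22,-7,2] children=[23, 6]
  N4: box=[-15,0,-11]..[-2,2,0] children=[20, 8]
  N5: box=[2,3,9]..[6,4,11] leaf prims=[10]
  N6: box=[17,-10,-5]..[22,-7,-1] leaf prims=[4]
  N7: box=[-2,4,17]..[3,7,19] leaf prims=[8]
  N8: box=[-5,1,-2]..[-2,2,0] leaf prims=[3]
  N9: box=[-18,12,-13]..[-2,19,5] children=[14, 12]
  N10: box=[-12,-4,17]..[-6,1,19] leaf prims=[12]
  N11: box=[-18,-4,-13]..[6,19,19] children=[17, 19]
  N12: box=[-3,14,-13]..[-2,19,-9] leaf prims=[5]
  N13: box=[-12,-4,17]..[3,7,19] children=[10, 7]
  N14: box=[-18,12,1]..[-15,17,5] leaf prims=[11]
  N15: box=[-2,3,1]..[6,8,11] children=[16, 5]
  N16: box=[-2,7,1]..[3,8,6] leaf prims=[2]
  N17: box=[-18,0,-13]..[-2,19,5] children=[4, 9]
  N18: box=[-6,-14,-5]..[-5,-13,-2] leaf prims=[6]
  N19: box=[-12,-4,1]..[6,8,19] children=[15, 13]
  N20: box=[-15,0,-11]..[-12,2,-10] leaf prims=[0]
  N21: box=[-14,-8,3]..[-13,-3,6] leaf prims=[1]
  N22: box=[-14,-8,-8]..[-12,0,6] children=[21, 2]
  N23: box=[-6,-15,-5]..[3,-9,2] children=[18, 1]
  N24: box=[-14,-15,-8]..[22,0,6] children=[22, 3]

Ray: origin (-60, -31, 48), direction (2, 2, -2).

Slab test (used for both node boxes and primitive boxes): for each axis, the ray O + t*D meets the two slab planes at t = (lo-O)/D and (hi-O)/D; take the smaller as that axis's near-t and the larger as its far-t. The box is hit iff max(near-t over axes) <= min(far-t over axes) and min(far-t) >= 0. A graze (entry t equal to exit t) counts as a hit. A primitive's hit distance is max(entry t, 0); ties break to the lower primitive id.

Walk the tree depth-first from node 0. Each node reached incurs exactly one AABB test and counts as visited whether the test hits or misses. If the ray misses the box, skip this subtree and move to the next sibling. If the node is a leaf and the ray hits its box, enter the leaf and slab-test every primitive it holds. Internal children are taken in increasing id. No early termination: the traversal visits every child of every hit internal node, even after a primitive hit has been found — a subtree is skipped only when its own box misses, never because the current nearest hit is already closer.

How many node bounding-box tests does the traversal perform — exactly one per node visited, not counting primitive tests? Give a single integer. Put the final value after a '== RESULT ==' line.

Traverse from the root:
N0 x:[21,41] y:[8,25] z:[29/2,61/2] -> hit [21,25], descend [11, 24]
  N11 x:[21,33] y:[27/2,25] z:[29/2,61/2] -> hit [21,25], descend [17, 19]
    N17 x:[21,29] y:[31/2,25] z:[43/2,61/2] -> hit [43/2,25], descend [4, 9]
      N4 x:[45/2,29] y:[31/2,33/2] z:[24,59/2] -> miss, prune
      N9 x:[21,29] y:[43/2,25] z:[43/2,61/2] -> hit [43/2,25], descend [12, 14]
        N12 x:[57/2,29] y:[45/2,25] z:[57/2,61/2] -> miss, prune
        N14 x:[21,45/2] y:[43/2,24] z:[43/2,47/2] -> hit [43/2,45/2] leaf, test {P11@t=43/2}
    N19 x:[24,33] y:[27/2,39/2] z:[29/2,47/2] -> miss, prune
  N24 x:[23,41] y:[8,31/2] z:[21,28] -> miss, prune

9 AABB tests over nodes [0, 11, 17, 4, 9, 12, 14, 19, 24]; 1 leaf entered; closest P11.

== RESULT ==
9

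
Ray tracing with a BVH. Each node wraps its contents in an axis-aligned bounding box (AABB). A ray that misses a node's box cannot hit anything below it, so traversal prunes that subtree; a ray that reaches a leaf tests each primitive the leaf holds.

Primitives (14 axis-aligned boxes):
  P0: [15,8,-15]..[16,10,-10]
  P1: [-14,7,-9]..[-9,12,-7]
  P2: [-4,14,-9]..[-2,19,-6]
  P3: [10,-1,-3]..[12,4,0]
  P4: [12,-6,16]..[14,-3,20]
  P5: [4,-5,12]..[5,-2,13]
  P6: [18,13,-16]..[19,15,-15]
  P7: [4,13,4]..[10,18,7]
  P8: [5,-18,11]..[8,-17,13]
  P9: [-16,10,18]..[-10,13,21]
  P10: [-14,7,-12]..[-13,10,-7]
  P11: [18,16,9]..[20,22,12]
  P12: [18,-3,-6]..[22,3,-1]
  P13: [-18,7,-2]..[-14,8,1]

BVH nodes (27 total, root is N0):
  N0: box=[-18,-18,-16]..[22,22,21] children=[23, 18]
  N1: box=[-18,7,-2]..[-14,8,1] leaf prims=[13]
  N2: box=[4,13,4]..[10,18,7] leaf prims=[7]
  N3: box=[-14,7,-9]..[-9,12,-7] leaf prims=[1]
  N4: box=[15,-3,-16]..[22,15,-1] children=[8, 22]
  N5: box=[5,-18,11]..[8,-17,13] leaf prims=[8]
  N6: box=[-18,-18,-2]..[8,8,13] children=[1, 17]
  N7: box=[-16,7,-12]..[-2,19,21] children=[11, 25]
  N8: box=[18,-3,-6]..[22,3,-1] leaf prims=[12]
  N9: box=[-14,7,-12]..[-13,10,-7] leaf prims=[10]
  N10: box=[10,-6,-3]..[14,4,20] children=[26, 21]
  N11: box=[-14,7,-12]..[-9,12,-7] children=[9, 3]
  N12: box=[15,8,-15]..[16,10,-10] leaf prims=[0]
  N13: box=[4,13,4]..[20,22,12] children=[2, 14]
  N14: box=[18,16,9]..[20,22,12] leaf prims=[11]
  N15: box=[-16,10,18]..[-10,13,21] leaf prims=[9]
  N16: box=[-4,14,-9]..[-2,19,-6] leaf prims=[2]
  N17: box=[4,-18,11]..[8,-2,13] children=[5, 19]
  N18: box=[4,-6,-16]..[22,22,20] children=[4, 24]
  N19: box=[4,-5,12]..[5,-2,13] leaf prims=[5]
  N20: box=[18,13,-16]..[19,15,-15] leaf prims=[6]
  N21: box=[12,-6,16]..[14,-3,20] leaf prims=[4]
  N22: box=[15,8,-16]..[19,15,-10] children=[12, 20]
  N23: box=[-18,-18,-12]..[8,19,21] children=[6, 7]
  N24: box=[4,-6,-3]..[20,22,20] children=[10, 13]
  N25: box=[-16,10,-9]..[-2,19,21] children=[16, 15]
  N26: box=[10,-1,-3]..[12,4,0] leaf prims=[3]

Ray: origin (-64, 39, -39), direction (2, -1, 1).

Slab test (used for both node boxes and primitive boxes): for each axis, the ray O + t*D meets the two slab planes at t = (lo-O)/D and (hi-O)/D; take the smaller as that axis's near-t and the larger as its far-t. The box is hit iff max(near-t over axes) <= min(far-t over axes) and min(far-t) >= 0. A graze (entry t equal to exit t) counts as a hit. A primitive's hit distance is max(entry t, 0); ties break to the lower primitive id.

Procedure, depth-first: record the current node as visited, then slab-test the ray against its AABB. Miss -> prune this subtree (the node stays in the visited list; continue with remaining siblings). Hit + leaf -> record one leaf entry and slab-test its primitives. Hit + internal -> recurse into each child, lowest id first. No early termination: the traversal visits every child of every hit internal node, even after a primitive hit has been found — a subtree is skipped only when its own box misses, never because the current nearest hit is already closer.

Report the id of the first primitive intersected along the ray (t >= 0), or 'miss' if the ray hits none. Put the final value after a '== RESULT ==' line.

Trace the traversal:
N0 x:[23,43] y:[17,57] z:[23,60] -> hit [23,43], descend [18, 23]
  N18 x:[34,43] y:[17,45] z:[23,59] -> hit [34,43], descend [4, 24]
    N4 x:[79/2,43] y:[24,42] z:[23,38] -> miss, prune
    N24 x:[34,42] y:[17,45] z:[36,59] -> hit [36,42], descend [10, 13]
      N10 x:[37,39] y:[35,45] z:[36,59] -> hit [37,39], descend [21, 26]
        N21 x:[38,39] y:[42,45] z:[55,59] -> miss, prune
        N26 x:[37,38] y:[35,40] z:[36,39] -> hit [37,38] leaf, test {P3@t=37}
      N13 x:[34,42] y:[17,26] z:[43,51] -> miss, prune
  N23 x:[23,36] y:[20,57] z:[27,60] -> hit [27,36], descend [6, 7]
    N6 x:[23,36] y:[31,57] z:[37,52] -> miss, prune
    N7 x:[24,31] y:[20,32] z:[27,60] -> hit [27,31], descend [11, 25]
      N11 x:[25,55/2] y:[27,32] z:[27,32] -> hit [27,55/2], descend [3, 9]
        N3 x:[25,55/2] y:[27,32] z:[30,32] -> miss, prune
        N9 x:[25,51/2] y:[29,32] z:[27,32] -> miss, prune
      N25 x:[24,31] y:[20,29] z:[30,60] -> miss, prune

15 AABB tests over nodes [0, 18, 4, 24, 10, 21, 26, 13, 23, 6, 7, 11, 3, 9, 25]; 1 leaf entered; closest P3.

== RESULT ==
3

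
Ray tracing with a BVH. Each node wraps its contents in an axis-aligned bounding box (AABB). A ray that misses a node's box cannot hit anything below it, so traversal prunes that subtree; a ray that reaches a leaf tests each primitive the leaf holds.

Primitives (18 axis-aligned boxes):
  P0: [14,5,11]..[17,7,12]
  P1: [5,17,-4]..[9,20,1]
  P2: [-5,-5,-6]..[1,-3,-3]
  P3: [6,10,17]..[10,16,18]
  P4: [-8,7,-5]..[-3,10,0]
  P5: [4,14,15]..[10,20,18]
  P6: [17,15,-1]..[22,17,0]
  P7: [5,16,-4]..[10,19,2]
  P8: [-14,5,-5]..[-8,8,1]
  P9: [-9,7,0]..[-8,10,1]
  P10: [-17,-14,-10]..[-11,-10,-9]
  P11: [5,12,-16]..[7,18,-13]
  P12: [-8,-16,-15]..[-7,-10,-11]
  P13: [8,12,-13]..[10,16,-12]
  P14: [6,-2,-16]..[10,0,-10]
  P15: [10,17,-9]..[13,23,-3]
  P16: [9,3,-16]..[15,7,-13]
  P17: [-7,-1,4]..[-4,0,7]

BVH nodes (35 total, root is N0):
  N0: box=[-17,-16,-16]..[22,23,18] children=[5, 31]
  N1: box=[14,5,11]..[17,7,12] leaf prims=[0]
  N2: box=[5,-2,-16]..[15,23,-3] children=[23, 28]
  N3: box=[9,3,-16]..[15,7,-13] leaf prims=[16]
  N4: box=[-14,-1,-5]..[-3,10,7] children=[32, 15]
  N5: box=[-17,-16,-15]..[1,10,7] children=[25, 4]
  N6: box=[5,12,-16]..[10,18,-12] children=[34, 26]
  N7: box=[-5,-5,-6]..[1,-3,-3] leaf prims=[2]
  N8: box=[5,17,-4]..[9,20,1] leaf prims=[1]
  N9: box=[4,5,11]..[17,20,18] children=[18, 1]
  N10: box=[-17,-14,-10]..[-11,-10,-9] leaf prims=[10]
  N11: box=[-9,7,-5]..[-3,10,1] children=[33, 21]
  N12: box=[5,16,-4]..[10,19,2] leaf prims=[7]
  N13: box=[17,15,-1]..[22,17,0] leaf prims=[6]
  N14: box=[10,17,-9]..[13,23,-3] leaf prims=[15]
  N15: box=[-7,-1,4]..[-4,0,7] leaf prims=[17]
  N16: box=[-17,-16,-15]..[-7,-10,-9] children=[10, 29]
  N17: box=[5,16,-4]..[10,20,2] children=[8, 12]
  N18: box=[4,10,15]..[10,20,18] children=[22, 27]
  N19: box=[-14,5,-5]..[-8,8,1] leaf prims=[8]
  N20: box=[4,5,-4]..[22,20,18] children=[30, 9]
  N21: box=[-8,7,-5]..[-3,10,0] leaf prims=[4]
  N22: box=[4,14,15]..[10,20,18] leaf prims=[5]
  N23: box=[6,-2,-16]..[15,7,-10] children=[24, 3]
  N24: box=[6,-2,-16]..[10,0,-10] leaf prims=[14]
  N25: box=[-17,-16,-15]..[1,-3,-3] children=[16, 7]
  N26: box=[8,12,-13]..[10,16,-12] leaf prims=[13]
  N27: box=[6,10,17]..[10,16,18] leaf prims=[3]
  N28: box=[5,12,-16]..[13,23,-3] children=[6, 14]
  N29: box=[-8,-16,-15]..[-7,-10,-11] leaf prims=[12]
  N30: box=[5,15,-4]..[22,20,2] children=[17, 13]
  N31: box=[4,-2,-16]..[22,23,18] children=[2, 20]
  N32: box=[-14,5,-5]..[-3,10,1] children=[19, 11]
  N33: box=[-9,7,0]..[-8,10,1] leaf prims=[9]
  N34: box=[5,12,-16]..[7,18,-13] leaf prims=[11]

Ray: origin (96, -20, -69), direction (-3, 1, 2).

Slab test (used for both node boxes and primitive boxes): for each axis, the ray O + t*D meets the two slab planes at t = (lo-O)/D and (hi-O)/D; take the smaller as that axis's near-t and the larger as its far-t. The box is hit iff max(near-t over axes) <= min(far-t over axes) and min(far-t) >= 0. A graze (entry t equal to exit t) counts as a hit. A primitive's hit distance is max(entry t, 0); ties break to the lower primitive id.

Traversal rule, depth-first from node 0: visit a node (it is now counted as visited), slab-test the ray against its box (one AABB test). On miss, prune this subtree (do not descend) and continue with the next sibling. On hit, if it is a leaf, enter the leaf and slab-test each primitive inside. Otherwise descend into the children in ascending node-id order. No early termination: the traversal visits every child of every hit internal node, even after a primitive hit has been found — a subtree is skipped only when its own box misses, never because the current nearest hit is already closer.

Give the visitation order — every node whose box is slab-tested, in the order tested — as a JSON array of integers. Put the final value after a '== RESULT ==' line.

Trace the traversal:
N0 x:[74/3,113/3] y:[4,43] z:[53/2,87/2] -> hit [53/2,113/3], descend [5, 31]
  N5 x:[95/3,113/3] y:[4,30] z:[27,38] -> miss, prune
  N31 x:[74/3,92/3] y:[18,43] z:[53/2,87/2] -> hit [53/2,92/3], descend [2, 20]
    N2 x:[27,91/3] y:[18,43] z:[53/2,33] -> hit [27,91/3], descend [23, 28]
      N23 x:[27,30] y:[18,27] z:[53/2,59/2] -> hit [27,27], descend [3, 24]
        N3 x:[27,29] y:[23,27] z:[53/2,28] -> hit [27,27] leaf, test {P16@t=27}
        N24 x:[86/3,30] y:[18,20] z:[53/2,59/2] -> miss, prune
      N28 x:[83/3,91/3] y:[32,43] z:[53/2,33] -> miss, prune
    N20 x:[74/3,92/3] y:[25,40] z:[65/2,87/2] -> miss, prune

order=[0, 5, 31, 2, 23, 3, 24, 28, 20]  |boxes|=9  |leaves|=1  hit=P16

== RESULT ==
[0, 5, 31, 2, 23, 3, 24, 28, 20]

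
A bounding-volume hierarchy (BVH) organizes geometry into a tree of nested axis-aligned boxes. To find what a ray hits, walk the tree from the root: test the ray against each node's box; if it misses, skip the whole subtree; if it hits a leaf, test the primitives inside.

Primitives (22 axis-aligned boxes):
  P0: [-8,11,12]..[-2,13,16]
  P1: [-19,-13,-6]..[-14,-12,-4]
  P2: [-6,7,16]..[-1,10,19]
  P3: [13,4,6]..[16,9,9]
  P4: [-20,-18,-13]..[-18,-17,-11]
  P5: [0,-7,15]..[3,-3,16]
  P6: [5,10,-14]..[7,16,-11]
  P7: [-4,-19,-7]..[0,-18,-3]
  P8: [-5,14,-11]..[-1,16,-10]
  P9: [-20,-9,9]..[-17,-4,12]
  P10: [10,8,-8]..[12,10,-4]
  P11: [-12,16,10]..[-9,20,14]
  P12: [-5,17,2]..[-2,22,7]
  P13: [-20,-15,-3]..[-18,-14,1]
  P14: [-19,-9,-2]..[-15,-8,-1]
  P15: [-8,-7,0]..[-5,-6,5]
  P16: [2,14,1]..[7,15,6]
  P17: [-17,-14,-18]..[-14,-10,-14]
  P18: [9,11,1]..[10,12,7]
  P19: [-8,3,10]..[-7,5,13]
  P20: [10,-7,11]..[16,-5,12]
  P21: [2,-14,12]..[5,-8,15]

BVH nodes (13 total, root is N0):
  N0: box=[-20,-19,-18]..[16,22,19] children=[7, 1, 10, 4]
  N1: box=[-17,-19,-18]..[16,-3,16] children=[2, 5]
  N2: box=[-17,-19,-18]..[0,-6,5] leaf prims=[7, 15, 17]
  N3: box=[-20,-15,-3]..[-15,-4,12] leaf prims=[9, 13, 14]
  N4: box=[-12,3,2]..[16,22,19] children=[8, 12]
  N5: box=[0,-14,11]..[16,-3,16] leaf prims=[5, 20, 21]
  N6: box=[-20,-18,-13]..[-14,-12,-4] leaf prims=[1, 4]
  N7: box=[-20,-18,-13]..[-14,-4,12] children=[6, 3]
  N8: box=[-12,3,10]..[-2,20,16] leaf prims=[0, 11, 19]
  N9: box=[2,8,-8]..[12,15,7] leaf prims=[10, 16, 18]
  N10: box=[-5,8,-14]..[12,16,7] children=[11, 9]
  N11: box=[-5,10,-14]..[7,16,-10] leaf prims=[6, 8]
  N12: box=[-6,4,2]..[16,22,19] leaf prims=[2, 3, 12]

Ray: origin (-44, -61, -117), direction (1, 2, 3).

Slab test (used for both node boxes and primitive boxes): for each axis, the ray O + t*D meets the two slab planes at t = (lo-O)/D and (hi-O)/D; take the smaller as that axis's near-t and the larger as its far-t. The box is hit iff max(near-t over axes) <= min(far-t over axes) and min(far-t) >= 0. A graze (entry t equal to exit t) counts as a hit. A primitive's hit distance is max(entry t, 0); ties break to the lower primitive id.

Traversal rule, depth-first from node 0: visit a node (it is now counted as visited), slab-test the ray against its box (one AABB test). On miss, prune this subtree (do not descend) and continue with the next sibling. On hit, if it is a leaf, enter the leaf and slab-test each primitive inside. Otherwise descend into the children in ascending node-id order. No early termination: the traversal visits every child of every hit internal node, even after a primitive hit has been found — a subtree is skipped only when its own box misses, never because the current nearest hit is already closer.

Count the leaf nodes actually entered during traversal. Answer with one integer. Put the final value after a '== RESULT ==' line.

Walk:
N0 x:[24,60] y:[21,83/2] z:[33,136/3] -> hit [33,83/2], descend [1, 4, 7, 10]
  N1 x:[27,60] y:[21,29] z:[33,133/3] -> miss, prune
  N4 x:[32,60] y:[32,83/2] z:[119/3,136/3] -> hit [119/3,83/2], descend [8, 12]
    N8 x:[32,42] y:[32,81/2] z:[127/3,133/3] -> miss, prune
    N12 x:[38,60] y:[65/2,83/2] z:[119/3,136/3] -> hit [119/3,83/2] leaf, test {P2(miss), P3(miss), P12@t=119/3}
  N7 x:[24,30] y:[43/2,57/2] z:[104/3,43] -> miss, prune
  N10 x:[39,56] y:[69/2,77/2] z:[103/3,124/3] -> miss, prune

7 AABB tests over nodes [0, 1, 4, 8, 12, 7, 10]; 1 leaf entered; closest P12.

== RESULT ==
1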